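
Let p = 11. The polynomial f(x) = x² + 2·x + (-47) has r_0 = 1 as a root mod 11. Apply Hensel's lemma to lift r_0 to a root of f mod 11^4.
r_3 = 12959 (mod 14641)

Hensel: r_{i+1} = r_i − f(r_i)·(f′(r_i))^{-1} mod 11^{i+2}, f′(x) = 2x + 2. Iterate:
  r_0 = 1 (mod 11)
  r_1 = 12 (mod 121)
  r_2 = 980 (mod 1331)
  r_3 = 12959 (mod 14641)
Final: r = 12959 satisfies f(r) ≡ 0 mod 11^4.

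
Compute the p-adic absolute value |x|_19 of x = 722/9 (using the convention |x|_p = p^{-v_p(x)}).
|722/9|_19 = 1/361

Step 1 — compute v_19(x) by factoring powers of 19 out of the numerator and denominator: v_19(722/9) = 2. Step 2 — apply |x|_p = p^{-v_p(x)} = 19^{-2} = 1/361.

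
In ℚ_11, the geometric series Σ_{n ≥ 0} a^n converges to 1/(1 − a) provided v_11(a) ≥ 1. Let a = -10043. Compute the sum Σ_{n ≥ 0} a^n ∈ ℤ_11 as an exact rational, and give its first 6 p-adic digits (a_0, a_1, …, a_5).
Σ a^n = 1/(1 − a) = 1/10044;  first 6 digits = (1, 0, 5, 3, 2, 10)

v_11(a) = 2 ≥ 1, so the series converges in ℤ_11 to 1/(1 − a) = 1/(1 − (-10043)) = 1/10044. Expand this rational in ℤ_11: compute digits iteratively via d_i = x_i mod 11, x_{i+1} = (x_i − d_i)/11. The first 6 digits are (1, 0, 5, 3, 2, 10).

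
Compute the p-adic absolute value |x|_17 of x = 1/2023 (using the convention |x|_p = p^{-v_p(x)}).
|1/2023|_17 = 289

Step 1 — compute v_17(x) by factoring powers of 17 out of the numerator and denominator: v_17(1/2023) = -2. Step 2 — apply |x|_p = p^{-v_p(x)} = 17^{2} = 289.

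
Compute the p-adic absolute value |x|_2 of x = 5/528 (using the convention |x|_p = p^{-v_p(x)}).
|5/528|_2 = 16

Step 1 — compute v_2(x) by factoring powers of 2 out of the numerator and denominator: v_2(5/528) = -4. Step 2 — apply |x|_p = p^{-v_p(x)} = 2^{4} = 16.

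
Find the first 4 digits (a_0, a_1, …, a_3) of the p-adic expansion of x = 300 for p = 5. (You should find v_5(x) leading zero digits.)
(a_0, …, a_3) = (0, 0, 2, 2)

v_5(300) = 2, so a_0 = ... = a_1 = 0. Factor out: x = 5^2 · u with u = 12 a unit in ℤ_5. Expand u iteratively via a_{v+i} = u_i mod 5, u_{i+1} = (u_i − a_{v+i})/5:
  u_0 = 12;  a_2 = 2;  u_1 = (u_0 − 2)/5 = 2
  u_1 = 2;  a_3 = 2;  u_2 = (u_1 − 2)/5 = 0
Digits: (0, 0, 2, 2).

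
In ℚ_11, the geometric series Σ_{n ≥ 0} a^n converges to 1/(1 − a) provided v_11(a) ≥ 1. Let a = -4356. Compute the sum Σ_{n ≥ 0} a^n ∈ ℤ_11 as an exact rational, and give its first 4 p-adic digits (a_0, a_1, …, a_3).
Σ a^n = 1/(1 − a) = 1/4357;  first 4 digits = (1, 0, 8, 7)

v_11(a) = 2 ≥ 1, so the series converges in ℤ_11 to 1/(1 − a) = 1/(1 − (-4356)) = 1/4357. Expand this rational in ℤ_11: compute digits iteratively via d_i = x_i mod 11, x_{i+1} = (x_i − d_i)/11. The first 4 digits are (1, 0, 8, 7).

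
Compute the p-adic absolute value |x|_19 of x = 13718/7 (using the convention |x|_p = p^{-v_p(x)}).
|13718/7|_19 = 1/6859

Step 1 — compute v_19(x) by factoring powers of 19 out of the numerator and denominator: v_19(13718/7) = 3. Step 2 — apply |x|_p = p^{-v_p(x)} = 19^{-3} = 1/6859.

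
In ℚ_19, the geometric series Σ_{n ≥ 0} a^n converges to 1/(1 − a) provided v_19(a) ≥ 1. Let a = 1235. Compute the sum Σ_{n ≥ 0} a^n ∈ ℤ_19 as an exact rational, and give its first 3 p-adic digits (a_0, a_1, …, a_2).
Σ a^n = 1/(1 − a) = -1/1234;  first 3 digits = (1, 8, 10)

v_19(a) = 1 ≥ 1, so the series converges in ℤ_19 to 1/(1 − a) = 1/(1 − 1235) = -1/1234. Expand this rational in ℤ_19: compute digits iteratively via d_i = x_i mod 19, x_{i+1} = (x_i − d_i)/19. The first 3 digits are (1, 8, 10).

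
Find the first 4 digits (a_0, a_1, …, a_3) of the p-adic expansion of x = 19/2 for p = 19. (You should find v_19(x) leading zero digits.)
(a_0, …, a_3) = (0, 10, 9, 9)

v_19(19/2) = 1, so a_0 = ... = a_0 = 0. Factor out: x = 19^1 · u with u = 1/2 a unit in ℤ_19. Expand u iteratively via a_{v+i} = u_i mod 19, u_{i+1} = (u_i − a_{v+i})/19:
  u_0 = 1/2;  a_1 = 10;  u_1 = (u_0 − 10)/19 = -1/2
  u_1 = -1/2;  a_2 = 9;  u_2 = (u_1 − 9)/19 = -1/2
  u_2 = -1/2;  a_3 = 9;  u_3 = (u_2 − 9)/19 = -1/2
Digits: (0, 10, 9, 9).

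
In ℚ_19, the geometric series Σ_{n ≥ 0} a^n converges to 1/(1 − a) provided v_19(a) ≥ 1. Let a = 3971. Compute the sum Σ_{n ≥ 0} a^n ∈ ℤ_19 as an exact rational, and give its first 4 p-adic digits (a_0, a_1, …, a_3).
Σ a^n = 1/(1 − a) = -1/3970;  first 4 digits = (1, 0, 11, 0)

v_19(a) = 2 ≥ 1, so the series converges in ℤ_19 to 1/(1 − a) = 1/(1 − 3971) = -1/3970. Expand this rational in ℤ_19: compute digits iteratively via d_i = x_i mod 19, x_{i+1} = (x_i − d_i)/19. The first 4 digits are (1, 0, 11, 0).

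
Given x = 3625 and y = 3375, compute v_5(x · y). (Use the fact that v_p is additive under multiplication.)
v_5(12234375) = 6

v_p(x) = 3 (factor: 3625 = 5^3 · 29); v_p(y) = 3 (factor: 3375 = 5^3 · 27). Additivity: v_p(xy) = v_p(x) + v_p(y) = 3 + 3 = 6. (Direct check: xy = 12234375 = 5^6 · (783).)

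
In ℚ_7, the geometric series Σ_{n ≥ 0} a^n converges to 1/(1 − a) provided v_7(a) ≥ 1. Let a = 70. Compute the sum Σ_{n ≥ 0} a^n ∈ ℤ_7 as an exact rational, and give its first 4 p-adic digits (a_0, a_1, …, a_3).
Σ a^n = 1/(1 − a) = -1/69;  first 4 digits = (1, 3, 3, 6)

v_7(a) = 1 ≥ 1, so the series converges in ℤ_7 to 1/(1 − a) = 1/(1 − 70) = -1/69. Expand this rational in ℤ_7: compute digits iteratively via d_i = x_i mod 7, x_{i+1} = (x_i − d_i)/7. The first 4 digits are (1, 3, 3, 6).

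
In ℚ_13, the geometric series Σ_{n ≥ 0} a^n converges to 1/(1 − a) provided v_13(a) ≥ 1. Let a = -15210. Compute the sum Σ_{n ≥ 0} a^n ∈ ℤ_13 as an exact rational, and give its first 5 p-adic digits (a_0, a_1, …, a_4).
Σ a^n = 1/(1 − a) = 1/15211;  first 5 digits = (1, 0, 1, 6, 0)

v_13(a) = 2 ≥ 1, so the series converges in ℤ_13 to 1/(1 − a) = 1/(1 − (-15210)) = 1/15211. Expand this rational in ℤ_13: compute digits iteratively via d_i = x_i mod 13, x_{i+1} = (x_i − d_i)/13. The first 5 digits are (1, 0, 1, 6, 0).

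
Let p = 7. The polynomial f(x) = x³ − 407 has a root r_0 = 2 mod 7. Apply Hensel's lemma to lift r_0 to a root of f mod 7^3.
r_2 = 72 (mod 343)

Hensel: r_{i+1} = r_i − f(r_i)/f′(r_i) mod 7^{i+2}, where f′(x) = 3x². Iterate:
  r_0 = 2 (mod 7)
  r_1 = 23 (mod 49)
  r_2 = 72 (mod 343)
Final: r = 72 with f(r) ≡ 0 mod 7^3.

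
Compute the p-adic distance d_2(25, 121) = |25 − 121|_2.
d_2(25, 121) = 1/32

Step 1 — x − y = 25 − 121 = -96. Step 2 — v_2(-96) = 5 (factor: -96 = −(2^5 · 3); the sign does not affect v_p). Step 3 — |x − y|_2 = 2^{-5} = 1/32.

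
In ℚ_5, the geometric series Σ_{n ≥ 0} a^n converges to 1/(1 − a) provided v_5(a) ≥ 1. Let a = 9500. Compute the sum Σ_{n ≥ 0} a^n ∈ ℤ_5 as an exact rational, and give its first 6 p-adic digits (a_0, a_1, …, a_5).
Σ a^n = 1/(1 − a) = -1/9499;  first 6 digits = (1, 0, 0, 1, 0, 3)

v_5(a) = 3 ≥ 1, so the series converges in ℤ_5 to 1/(1 − a) = 1/(1 − 9500) = -1/9499. Expand this rational in ℤ_5: compute digits iteratively via d_i = x_i mod 5, x_{i+1} = (x_i − d_i)/5. The first 6 digits are (1, 0, 0, 1, 0, 3).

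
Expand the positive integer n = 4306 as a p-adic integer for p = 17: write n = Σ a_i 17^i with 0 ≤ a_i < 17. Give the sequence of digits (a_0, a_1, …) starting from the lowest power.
(a_0, a_1, …) = (5, 15, 14)

Repeated division by 17 gives the digits low-to-high: 4306 = 5 + 15·17^1 + 14·17^2. Digit sequence: (5, 15, 14).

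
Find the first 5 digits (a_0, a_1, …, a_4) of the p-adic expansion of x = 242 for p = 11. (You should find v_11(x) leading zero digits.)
(a_0, …, a_4) = (0, 0, 2, 0, 0)

v_11(242) = 2, so a_0 = ... = a_1 = 0. Factor out: x = 11^2 · u with u = 2 a unit in ℤ_11. Expand u iteratively via a_{v+i} = u_i mod 11, u_{i+1} = (u_i − a_{v+i})/11:
  u_0 = 2;  a_2 = 2;  u_1 = (u_0 − 2)/11 = 0
  u_1 = 0;  a_3 = 0;  u_2 = (u_1 − 0)/11 = 0
  u_2 = 0;  a_4 = 0;  u_3 = (u_2 − 0)/11 = 0
Digits: (0, 0, 2, 0, 0).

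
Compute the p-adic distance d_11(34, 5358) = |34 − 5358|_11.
d_11(34, 5358) = 1/1331

Step 1 — x − y = 34 − 5358 = -5324. Step 2 — v_11(-5324) = 3 (factor: -5324 = −(11^3 · 4); the sign does not affect v_p). Step 3 — |x − y|_11 = 11^{-3} = 1/1331.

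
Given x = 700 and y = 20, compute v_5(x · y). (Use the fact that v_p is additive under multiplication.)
v_5(14000) = 3

v_p(x) = 2 (factor: 700 = 5^2 · 28); v_p(y) = 1 (factor: 20 = 5^1 · 4). Additivity: v_p(xy) = v_p(x) + v_p(y) = 2 + 1 = 3. (Direct check: xy = 14000 = 5^3 · (112).)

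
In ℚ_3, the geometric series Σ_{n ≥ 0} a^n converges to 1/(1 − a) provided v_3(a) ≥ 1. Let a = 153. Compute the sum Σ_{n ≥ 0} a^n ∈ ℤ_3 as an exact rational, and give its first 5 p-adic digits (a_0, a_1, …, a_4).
Σ a^n = 1/(1 − a) = -1/152;  first 5 digits = (1, 0, 2, 2, 2)

v_3(a) = 2 ≥ 1, so the series converges in ℤ_3 to 1/(1 − a) = 1/(1 − 153) = -1/152. Expand this rational in ℤ_3: compute digits iteratively via d_i = x_i mod 3, x_{i+1} = (x_i − d_i)/3. The first 5 digits are (1, 0, 2, 2, 2).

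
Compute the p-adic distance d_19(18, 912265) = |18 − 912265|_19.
d_19(18, 912265) = 1/130321

Step 1 — x − y = 18 − 912265 = -912247. Step 2 — v_19(-912247) = 4 (factor: -912247 = −(19^4 · 7); the sign does not affect v_p). Step 3 — |x − y|_19 = 19^{-4} = 1/130321.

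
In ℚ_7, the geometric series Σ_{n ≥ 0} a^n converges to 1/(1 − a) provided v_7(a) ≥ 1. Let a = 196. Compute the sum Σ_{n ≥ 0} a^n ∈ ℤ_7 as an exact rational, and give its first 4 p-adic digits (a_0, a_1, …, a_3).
Σ a^n = 1/(1 − a) = -1/195;  first 4 digits = (1, 0, 4, 0)

v_7(a) = 2 ≥ 1, so the series converges in ℤ_7 to 1/(1 − a) = 1/(1 − 196) = -1/195. Expand this rational in ℤ_7: compute digits iteratively via d_i = x_i mod 7, x_{i+1} = (x_i − d_i)/7. The first 4 digits are (1, 0, 4, 0).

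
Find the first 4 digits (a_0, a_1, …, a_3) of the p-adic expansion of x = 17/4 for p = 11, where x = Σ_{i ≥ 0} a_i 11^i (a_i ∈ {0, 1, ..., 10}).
(a_0, …, a_3) = (7, 8, 2, 8)

v_11(17/4) = 0 (numerator and denominator both coprime to 11), so x ∈ ℤ_11^×. Compute digits iteratively via a_i = x_i mod 11, x_{i+1} = (x_i − a_i)/11, with x_0 = x:
  x_0 = 17/4;  a_0 = 7;  x_1 = (x_0 − 7)/11 = -1/4
  x_1 = -1/4;  a_1 = 8;  x_2 = (x_1 − 8)/11 = -3/4
  x_2 = -3/4;  a_2 = 2;  x_3 = (x_2 − 2)/11 = -1/4
  x_3 = -1/4;  a_3 = 8;  x_4 = (x_3 − 8)/11 = -3/4
Digits: (7, 8, 2, 8).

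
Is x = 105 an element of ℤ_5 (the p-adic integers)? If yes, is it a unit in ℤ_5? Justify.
x ∈ ℤ_5 but not a unit; v_5(x) = 1 > 0

ℤ_5 = {x ∈ ℚ_5 : v_5(x) ≥ 0} and ℤ_5^× = {x ∈ ℤ_5 : v_5(x) = 0}. Here v_5(105) = v_5(num) − v_5(den) = 1; compare against these criteria.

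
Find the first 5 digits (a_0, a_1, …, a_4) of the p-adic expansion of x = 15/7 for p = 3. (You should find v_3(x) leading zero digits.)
(a_0, …, a_4) = (0, 2, 0, 2, 1)

v_3(15/7) = 1, so a_0 = ... = a_0 = 0. Factor out: x = 3^1 · u with u = 5/7 a unit in ℤ_3. Expand u iteratively via a_{v+i} = u_i mod 3, u_{i+1} = (u_i − a_{v+i})/3:
  u_0 = 5/7;  a_1 = 2;  u_1 = (u_0 − 2)/3 = -3/7
  u_1 = -3/7;  a_2 = 0;  u_2 = (u_1 − 0)/3 = -1/7
  u_2 = -1/7;  a_3 = 2;  u_3 = (u_2 − 2)/3 = -5/7
  u_3 = -5/7;  a_4 = 1;  u_4 = (u_3 − 1)/3 = -4/7
Digits: (0, 2, 0, 2, 1).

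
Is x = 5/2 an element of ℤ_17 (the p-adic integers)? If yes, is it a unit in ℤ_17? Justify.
x ∈ ℤ_17^× (unit); v_17(x) = 0

ℤ_17 = {x ∈ ℚ_17 : v_17(x) ≥ 0} and ℤ_17^× = {x ∈ ℤ_17 : v_17(x) = 0}. Here v_17(5/2) = v_17(num) − v_17(den) = 0; compare against these criteria.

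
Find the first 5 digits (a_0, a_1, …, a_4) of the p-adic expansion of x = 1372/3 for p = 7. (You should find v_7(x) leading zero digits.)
(a_0, …, a_4) = (0, 0, 0, 6, 4)

v_7(1372/3) = 3, so a_0 = ... = a_2 = 0. Factor out: x = 7^3 · u with u = 4/3 a unit in ℤ_7. Expand u iteratively via a_{v+i} = u_i mod 7, u_{i+1} = (u_i − a_{v+i})/7:
  u_0 = 4/3;  a_3 = 6;  u_1 = (u_0 − 6)/7 = -2/3
  u_1 = -2/3;  a_4 = 4;  u_2 = (u_1 − 4)/7 = -2/3
Digits: (0, 0, 0, 6, 4).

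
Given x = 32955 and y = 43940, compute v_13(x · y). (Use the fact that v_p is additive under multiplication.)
v_13(1448042700) = 6

v_p(x) = 3 (factor: 32955 = 13^3 · 15); v_p(y) = 3 (factor: 43940 = 13^3 · 20). Additivity: v_p(xy) = v_p(x) + v_p(y) = 3 + 3 = 6. (Direct check: xy = 1448042700 = 13^6 · (300).)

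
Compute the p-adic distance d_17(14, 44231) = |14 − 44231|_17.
d_17(14, 44231) = 1/4913

Step 1 — x − y = 14 − 44231 = -44217. Step 2 — v_17(-44217) = 3 (factor: -44217 = −(17^3 · 9); the sign does not affect v_p). Step 3 — |x − y|_17 = 17^{-3} = 1/4913.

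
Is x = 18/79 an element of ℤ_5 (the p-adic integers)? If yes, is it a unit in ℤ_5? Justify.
x ∈ ℤ_5^× (unit); v_5(x) = 0

ℤ_5 = {x ∈ ℚ_5 : v_5(x) ≥ 0} and ℤ_5^× = {x ∈ ℤ_5 : v_5(x) = 0}. Here v_5(18/79) = v_5(num) − v_5(den) = 0; compare against these criteria.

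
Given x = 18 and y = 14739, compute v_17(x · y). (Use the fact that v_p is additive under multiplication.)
v_17(265302) = 3

v_p(x) = 0 (factor: 18 = 17^0 · 18); v_p(y) = 3 (factor: 14739 = 17^3 · 3). Additivity: v_p(xy) = v_p(x) + v_p(y) = 0 + 3 = 3. (Direct check: xy = 265302 = 17^3 · (54).)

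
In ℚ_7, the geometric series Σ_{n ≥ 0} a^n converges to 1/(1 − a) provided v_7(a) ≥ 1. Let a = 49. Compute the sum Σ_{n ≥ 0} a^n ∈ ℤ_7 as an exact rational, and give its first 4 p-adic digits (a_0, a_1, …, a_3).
Σ a^n = 1/(1 − a) = -1/48;  first 4 digits = (1, 0, 1, 0)

v_7(a) = 2 ≥ 1, so the series converges in ℤ_7 to 1/(1 − a) = 1/(1 − 49) = -1/48. Expand this rational in ℤ_7: compute digits iteratively via d_i = x_i mod 7, x_{i+1} = (x_i − d_i)/7. The first 4 digits are (1, 0, 1, 0).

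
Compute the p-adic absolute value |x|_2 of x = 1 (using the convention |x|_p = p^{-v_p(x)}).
|1|_2 = 1

Step 1 — compute v_2(x) by factoring powers of 2 out of the numerator and denominator: v_2(1) = 0. Step 2 — apply |x|_p = p^{-v_p(x)} = 2^{0} = 1.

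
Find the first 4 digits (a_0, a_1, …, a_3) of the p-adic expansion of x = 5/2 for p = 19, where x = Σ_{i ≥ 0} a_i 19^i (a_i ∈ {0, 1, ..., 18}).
(a_0, …, a_3) = (12, 9, 9, 9)

v_19(5/2) = 0 (numerator and denominator both coprime to 19), so x ∈ ℤ_19^×. Compute digits iteratively via a_i = x_i mod 19, x_{i+1} = (x_i − a_i)/19, with x_0 = x:
  x_0 = 5/2;  a_0 = 12;  x_1 = (x_0 − 12)/19 = -1/2
  x_1 = -1/2;  a_1 = 9;  x_2 = (x_1 − 9)/19 = -1/2
  x_2 = -1/2;  a_2 = 9;  x_3 = (x_2 − 9)/19 = -1/2
  x_3 = -1/2;  a_3 = 9;  x_4 = (x_3 − 9)/19 = -1/2
Digits: (12, 9, 9, 9).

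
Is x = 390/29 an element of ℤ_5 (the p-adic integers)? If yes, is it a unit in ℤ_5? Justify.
x ∈ ℤ_5 but not a unit; v_5(x) = 1 > 0

ℤ_5 = {x ∈ ℚ_5 : v_5(x) ≥ 0} and ℤ_5^× = {x ∈ ℤ_5 : v_5(x) = 0}. Here v_5(390/29) = v_5(num) − v_5(den) = 1; compare against these criteria.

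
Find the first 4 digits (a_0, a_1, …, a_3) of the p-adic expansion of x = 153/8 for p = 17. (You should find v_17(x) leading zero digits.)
(a_0, …, a_3) = (0, 16, 14, 14)

v_17(153/8) = 1, so a_0 = ... = a_0 = 0. Factor out: x = 17^1 · u with u = 9/8 a unit in ℤ_17. Expand u iteratively via a_{v+i} = u_i mod 17, u_{i+1} = (u_i − a_{v+i})/17:
  u_0 = 9/8;  a_1 = 16;  u_1 = (u_0 − 16)/17 = -7/8
  u_1 = -7/8;  a_2 = 14;  u_2 = (u_1 − 14)/17 = -7/8
  u_2 = -7/8;  a_3 = 14;  u_3 = (u_2 − 14)/17 = -7/8
Digits: (0, 16, 14, 14).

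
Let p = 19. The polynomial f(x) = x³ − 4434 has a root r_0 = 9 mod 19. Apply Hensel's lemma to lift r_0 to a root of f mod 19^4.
r_3 = 26609 (mod 130321)

Hensel: r_{i+1} = r_i − f(r_i)/f′(r_i) mod 19^{i+2}, where f′(x) = 3x². Iterate:
  r_0 = 9 (mod 19)
  r_1 = 256 (mod 361)
  r_2 = 6032 (mod 6859)
  r_3 = 26609 (mod 130321)
Final: r = 26609 with f(r) ≡ 0 mod 19^4.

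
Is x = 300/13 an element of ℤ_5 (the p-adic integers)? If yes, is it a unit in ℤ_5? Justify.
x ∈ ℤ_5 but not a unit; v_5(x) = 2 > 0

ℤ_5 = {x ∈ ℚ_5 : v_5(x) ≥ 0} and ℤ_5^× = {x ∈ ℤ_5 : v_5(x) = 0}. Here v_5(300/13) = v_5(num) − v_5(den) = 2; compare against these criteria.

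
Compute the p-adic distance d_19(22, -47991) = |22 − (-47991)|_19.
d_19(22, -47991) = 1/6859

Step 1 — x − y = 22 − (-47991) = 48013. Step 2 — v_19(48013) = 3 (factor: 48013 = (19^3 · 7); the sign does not affect v_p). Step 3 — |x − y|_19 = 19^{-3} = 1/6859.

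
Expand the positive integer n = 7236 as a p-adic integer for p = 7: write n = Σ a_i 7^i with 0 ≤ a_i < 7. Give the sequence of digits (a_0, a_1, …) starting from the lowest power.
(a_0, a_1, …) = (5, 4, 0, 0, 3)

Repeated division by 7 gives the digits low-to-high: 7236 = 5 + 4·7^1 + 3·7^4. Digit sequence: (5, 4, 0, 0, 3).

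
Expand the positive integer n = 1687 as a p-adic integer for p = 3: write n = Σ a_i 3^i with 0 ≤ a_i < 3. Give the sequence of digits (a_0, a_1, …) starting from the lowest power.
(a_0, a_1, …) = (1, 1, 1, 2, 2, 0, 2)

Repeated division by 3 gives the digits low-to-high: 1687 = 1 + 1·3^1 + 1·3^2 + 2·3^3 + 2·3^4 + 2·3^6. Digit sequence: (1, 1, 1, 2, 2, 0, 2).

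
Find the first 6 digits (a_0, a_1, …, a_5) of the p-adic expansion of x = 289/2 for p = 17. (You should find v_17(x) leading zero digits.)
(a_0, …, a_5) = (0, 0, 9, 8, 8, 8)

v_17(289/2) = 2, so a_0 = ... = a_1 = 0. Factor out: x = 17^2 · u with u = 1/2 a unit in ℤ_17. Expand u iteratively via a_{v+i} = u_i mod 17, u_{i+1} = (u_i − a_{v+i})/17:
  u_0 = 1/2;  a_2 = 9;  u_1 = (u_0 − 9)/17 = -1/2
  u_1 = -1/2;  a_3 = 8;  u_2 = (u_1 − 8)/17 = -1/2
  u_2 = -1/2;  a_4 = 8;  u_3 = (u_2 − 8)/17 = -1/2
  u_3 = -1/2;  a_5 = 8;  u_4 = (u_3 − 8)/17 = -1/2
Digits: (0, 0, 9, 8, 8, 8).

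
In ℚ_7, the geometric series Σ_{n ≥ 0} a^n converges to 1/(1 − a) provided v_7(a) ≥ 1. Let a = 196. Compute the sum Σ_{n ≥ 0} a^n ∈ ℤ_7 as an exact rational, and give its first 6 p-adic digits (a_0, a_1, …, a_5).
Σ a^n = 1/(1 − a) = -1/195;  first 6 digits = (1, 0, 4, 0, 2, 2)

v_7(a) = 2 ≥ 1, so the series converges in ℤ_7 to 1/(1 − a) = 1/(1 − 196) = -1/195. Expand this rational in ℤ_7: compute digits iteratively via d_i = x_i mod 7, x_{i+1} = (x_i − d_i)/7. The first 6 digits are (1, 0, 4, 0, 2, 2).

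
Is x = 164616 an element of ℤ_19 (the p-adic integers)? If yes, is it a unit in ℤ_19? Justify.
x ∈ ℤ_19 but not a unit; v_19(x) = 3 > 0

ℤ_19 = {x ∈ ℚ_19 : v_19(x) ≥ 0} and ℤ_19^× = {x ∈ ℤ_19 : v_19(x) = 0}. Here v_19(164616) = v_19(num) − v_19(den) = 3; compare against these criteria.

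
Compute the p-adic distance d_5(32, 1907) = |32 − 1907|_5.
d_5(32, 1907) = 1/625

Step 1 — x − y = 32 − 1907 = -1875. Step 2 — v_5(-1875) = 4 (factor: -1875 = −(5^4 · 3); the sign does not affect v_p). Step 3 — |x − y|_5 = 5^{-4} = 1/625.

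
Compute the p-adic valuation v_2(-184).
v_2(-184) = 3

v_2(n) is the largest exponent k such that 2^k divides n. Factor out: -184 = -2^3 · 23. (Sign doesn't affect v_p.) So v_2(-184) = 3.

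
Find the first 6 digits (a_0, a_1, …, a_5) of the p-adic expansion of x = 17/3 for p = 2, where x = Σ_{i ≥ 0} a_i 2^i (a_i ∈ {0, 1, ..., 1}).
(a_0, …, a_5) = (1, 1, 0, 1, 1, 0)

v_2(17/3) = 0 (numerator and denominator both coprime to 2), so x ∈ ℤ_2^×. Compute digits iteratively via a_i = x_i mod 2, x_{i+1} = (x_i − a_i)/2, with x_0 = x:
  x_0 = 17/3;  a_0 = 1;  x_1 = (x_0 − 1)/2 = 7/3
  x_1 = 7/3;  a_1 = 1;  x_2 = (x_1 − 1)/2 = 2/3
  x_2 = 2/3;  a_2 = 0;  x_3 = (x_2 − 0)/2 = 1/3
  x_3 = 1/3;  a_3 = 1;  x_4 = (x_3 − 1)/2 = -1/3
  x_4 = -1/3;  a_4 = 1;  x_5 = (x_4 − 1)/2 = -2/3
  x_5 = -2/3;  a_5 = 0;  x_6 = (x_5 − 0)/2 = -1/3
Digits: (1, 1, 0, 1, 1, 0).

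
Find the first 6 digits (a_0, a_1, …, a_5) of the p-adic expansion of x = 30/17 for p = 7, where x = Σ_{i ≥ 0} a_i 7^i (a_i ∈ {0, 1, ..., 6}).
(a_0, …, a_5) = (3, 6, 2, 0, 2, 3)

v_7(30/17) = 0 (numerator and denominator both coprime to 7), so x ∈ ℤ_7^×. Compute digits iteratively via a_i = x_i mod 7, x_{i+1} = (x_i − a_i)/7, with x_0 = x:
  x_0 = 30/17;  a_0 = 3;  x_1 = (x_0 − 3)/7 = -3/17
  x_1 = -3/17;  a_1 = 6;  x_2 = (x_1 − 6)/7 = -15/17
  x_2 = -15/17;  a_2 = 2;  x_3 = (x_2 − 2)/7 = -7/17
  x_3 = -7/17;  a_3 = 0;  x_4 = (x_3 − 0)/7 = -1/17
  x_4 = -1/17;  a_4 = 2;  x_5 = (x_4 − 2)/7 = -5/17
  x_5 = -5/17;  a_5 = 3;  x_6 = (x_5 − 3)/7 = -8/17
Digits: (3, 6, 2, 0, 2, 3).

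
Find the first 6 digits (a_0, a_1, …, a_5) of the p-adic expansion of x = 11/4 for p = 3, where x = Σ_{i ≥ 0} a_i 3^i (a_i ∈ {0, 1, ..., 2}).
(a_0, …, a_5) = (2, 1, 2, 0, 2, 0)

v_3(11/4) = 0 (numerator and denominator both coprime to 3), so x ∈ ℤ_3^×. Compute digits iteratively via a_i = x_i mod 3, x_{i+1} = (x_i − a_i)/3, with x_0 = x:
  x_0 = 11/4;  a_0 = 2;  x_1 = (x_0 − 2)/3 = 1/4
  x_1 = 1/4;  a_1 = 1;  x_2 = (x_1 − 1)/3 = -1/4
  x_2 = -1/4;  a_2 = 2;  x_3 = (x_2 − 2)/3 = -3/4
  x_3 = -3/4;  a_3 = 0;  x_4 = (x_3 − 0)/3 = -1/4
  x_4 = -1/4;  a_4 = 2;  x_5 = (x_4 − 2)/3 = -3/4
  x_5 = -3/4;  a_5 = 0;  x_6 = (x_5 − 0)/3 = -1/4
Digits: (2, 1, 2, 0, 2, 0).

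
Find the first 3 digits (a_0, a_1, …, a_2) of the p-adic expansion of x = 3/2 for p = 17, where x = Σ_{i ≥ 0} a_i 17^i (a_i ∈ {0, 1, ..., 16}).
(a_0, …, a_2) = (10, 8, 8)

v_17(3/2) = 0 (numerator and denominator both coprime to 17), so x ∈ ℤ_17^×. Compute digits iteratively via a_i = x_i mod 17, x_{i+1} = (x_i − a_i)/17, with x_0 = x:
  x_0 = 3/2;  a_0 = 10;  x_1 = (x_0 − 10)/17 = -1/2
  x_1 = -1/2;  a_1 = 8;  x_2 = (x_1 − 8)/17 = -1/2
  x_2 = -1/2;  a_2 = 8;  x_3 = (x_2 − 8)/17 = -1/2
Digits: (10, 8, 8).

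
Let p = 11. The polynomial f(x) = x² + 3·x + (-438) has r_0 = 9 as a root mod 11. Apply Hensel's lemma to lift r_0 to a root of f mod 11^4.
r_3 = 12142 (mod 14641)

Hensel: r_{i+1} = r_i − f(r_i)·(f′(r_i))^{-1} mod 11^{i+2}, f′(x) = 2x + 3. Iterate:
  r_0 = 9 (mod 11)
  r_1 = 42 (mod 121)
  r_2 = 163 (mod 1331)
  r_3 = 12142 (mod 14641)
Final: r = 12142 satisfies f(r) ≡ 0 mod 11^4.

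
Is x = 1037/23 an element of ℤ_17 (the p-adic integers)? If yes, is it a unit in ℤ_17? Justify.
x ∈ ℤ_17 but not a unit; v_17(x) = 1 > 0

ℤ_17 = {x ∈ ℚ_17 : v_17(x) ≥ 0} and ℤ_17^× = {x ∈ ℤ_17 : v_17(x) = 0}. Here v_17(1037/23) = v_17(num) − v_17(den) = 1; compare against these criteria.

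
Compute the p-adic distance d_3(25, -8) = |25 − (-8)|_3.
d_3(25, -8) = 1/3

Step 1 — x − y = 25 − (-8) = 33. Step 2 — v_3(33) = 1 (factor: 33 = (3^1 · 11); the sign does not affect v_p). Step 3 — |x − y|_3 = 3^{-1} = 1/3.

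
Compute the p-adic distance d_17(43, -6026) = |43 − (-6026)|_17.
d_17(43, -6026) = 1/289

Step 1 — x − y = 43 − (-6026) = 6069. Step 2 — v_17(6069) = 2 (factor: 6069 = (17^2 · 21); the sign does not affect v_p). Step 3 — |x − y|_17 = 17^{-2} = 1/289.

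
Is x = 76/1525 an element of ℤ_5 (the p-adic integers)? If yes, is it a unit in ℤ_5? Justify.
x ∉ ℤ_5 (v_5(x) = -2 < 0)

ℤ_5 = {x ∈ ℚ_5 : v_5(x) ≥ 0} and ℤ_5^× = {x ∈ ℤ_5 : v_5(x) = 0}. Here v_5(76/1525) = v_5(num) − v_5(den) = -2; compare against these criteria.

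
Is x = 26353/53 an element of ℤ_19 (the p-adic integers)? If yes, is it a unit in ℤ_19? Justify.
x ∈ ℤ_19 but not a unit; v_19(x) = 2 > 0

ℤ_19 = {x ∈ ℚ_19 : v_19(x) ≥ 0} and ℤ_19^× = {x ∈ ℤ_19 : v_19(x) = 0}. Here v_19(26353/53) = v_19(num) − v_19(den) = 2; compare against these criteria.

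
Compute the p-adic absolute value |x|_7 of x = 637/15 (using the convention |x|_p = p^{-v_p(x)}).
|637/15|_7 = 1/49

Step 1 — compute v_7(x) by factoring powers of 7 out of the numerator and denominator: v_7(637/15) = 2. Step 2 — apply |x|_p = p^{-v_p(x)} = 7^{-2} = 1/49.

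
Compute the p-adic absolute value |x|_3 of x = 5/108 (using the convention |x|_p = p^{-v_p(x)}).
|5/108|_3 = 27

Step 1 — compute v_3(x) by factoring powers of 3 out of the numerator and denominator: v_3(5/108) = -3. Step 2 — apply |x|_p = p^{-v_p(x)} = 3^{3} = 27.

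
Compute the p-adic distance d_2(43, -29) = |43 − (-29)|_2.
d_2(43, -29) = 1/8

Step 1 — x − y = 43 − (-29) = 72. Step 2 — v_2(72) = 3 (factor: 72 = (2^3 · 9); the sign does not affect v_p). Step 3 — |x − y|_2 = 2^{-3} = 1/8.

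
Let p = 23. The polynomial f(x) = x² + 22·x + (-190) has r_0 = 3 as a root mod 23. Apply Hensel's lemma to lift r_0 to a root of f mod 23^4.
r_3 = 204220 (mod 279841)

Hensel: r_{i+1} = r_i − f(r_i)·(f′(r_i))^{-1} mod 23^{i+2}, f′(x) = 2x + 22. Iterate:
  r_0 = 3 (mod 23)
  r_1 = 26 (mod 529)
  r_2 = 9548 (mod 12167)
  r_3 = 204220 (mod 279841)
Final: r = 204220 satisfies f(r) ≡ 0 mod 23^4.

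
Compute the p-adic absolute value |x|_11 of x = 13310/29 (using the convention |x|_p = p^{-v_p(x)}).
|13310/29|_11 = 1/1331

Step 1 — compute v_11(x) by factoring powers of 11 out of the numerator and denominator: v_11(13310/29) = 3. Step 2 — apply |x|_p = p^{-v_p(x)} = 11^{-3} = 1/1331.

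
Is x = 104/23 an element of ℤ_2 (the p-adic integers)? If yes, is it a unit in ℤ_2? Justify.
x ∈ ℤ_2 but not a unit; v_2(x) = 3 > 0

ℤ_2 = {x ∈ ℚ_2 : v_2(x) ≥ 0} and ℤ_2^× = {x ∈ ℤ_2 : v_2(x) = 0}. Here v_2(104/23) = v_2(num) − v_2(den) = 3; compare against these criteria.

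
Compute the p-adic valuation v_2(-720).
v_2(-720) = 4

v_2(n) is the largest exponent k such that 2^k divides n. Factor out: -720 = -2^4 · 45. (Sign doesn't affect v_p.) So v_2(-720) = 4.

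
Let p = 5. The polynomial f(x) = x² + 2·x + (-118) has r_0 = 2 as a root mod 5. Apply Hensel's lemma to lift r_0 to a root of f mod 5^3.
r_2 = 87 (mod 125)

Hensel: r_{i+1} = r_i − f(r_i)·(f′(r_i))^{-1} mod 5^{i+2}, f′(x) = 2x + 2. Iterate:
  r_0 = 2 (mod 5)
  r_1 = 12 (mod 25)
  r_2 = 87 (mod 125)
Final: r = 87 satisfies f(r) ≡ 0 mod 5^3.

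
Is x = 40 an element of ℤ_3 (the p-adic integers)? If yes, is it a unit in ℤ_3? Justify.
x ∈ ℤ_3^× (unit); v_3(x) = 0

ℤ_3 = {x ∈ ℚ_3 : v_3(x) ≥ 0} and ℤ_3^× = {x ∈ ℤ_3 : v_3(x) = 0}. Here v_3(40) = v_3(num) − v_3(den) = 0; compare against these criteria.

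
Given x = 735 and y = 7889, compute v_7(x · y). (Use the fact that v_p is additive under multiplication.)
v_7(5798415) = 5

v_p(x) = 2 (factor: 735 = 7^2 · 15); v_p(y) = 3 (factor: 7889 = 7^3 · 23). Additivity: v_p(xy) = v_p(x) + v_p(y) = 2 + 3 = 5. (Direct check: xy = 5798415 = 7^5 · (345).)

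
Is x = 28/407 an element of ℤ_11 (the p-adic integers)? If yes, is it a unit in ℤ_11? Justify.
x ∉ ℤ_11 (v_11(x) = -1 < 0)

ℤ_11 = {x ∈ ℚ_11 : v_11(x) ≥ 0} and ℤ_11^× = {x ∈ ℤ_11 : v_11(x) = 0}. Here v_11(28/407) = v_11(num) − v_11(den) = -1; compare against these criteria.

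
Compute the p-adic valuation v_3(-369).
v_3(-369) = 2

v_3(n) is the largest exponent k such that 3^k divides n. Factor out: -369 = -3^2 · 41. (Sign doesn't affect v_p.) So v_3(-369) = 2.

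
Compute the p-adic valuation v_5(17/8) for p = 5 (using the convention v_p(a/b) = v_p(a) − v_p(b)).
v_5(17/8) = 0

Factor powers of 5 from the numerator and denominator of the reduced fraction: 17 = 5^0 · 17 and 8 = 5^0 · 8. Apply v_p(a/b) = v_p(a) − v_p(b): v_5(17/8) = 0 − 0 = 0.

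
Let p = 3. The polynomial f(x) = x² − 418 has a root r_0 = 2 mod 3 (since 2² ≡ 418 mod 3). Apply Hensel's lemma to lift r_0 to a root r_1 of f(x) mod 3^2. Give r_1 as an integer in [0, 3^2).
r_1 = 2 (mod 9)

Hensel's recurrence: r_{i+1} = r_i − f(r_i)·(f′(r_i))^{-1} mod 3^{i+2}, with f′(x) = 2x. Iterate:
  r_0 = 2 (mod 3)
  r_1 = 2 (mod 9)
Final: r_1 = 2, and one checks f(r_1) ≡ 0 mod 3^2.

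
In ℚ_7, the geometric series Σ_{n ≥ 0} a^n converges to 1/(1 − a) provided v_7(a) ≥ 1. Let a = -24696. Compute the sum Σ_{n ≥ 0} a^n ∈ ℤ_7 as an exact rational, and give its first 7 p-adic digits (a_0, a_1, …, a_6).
Σ a^n = 1/(1 − a) = 1/24697;  first 7 digits = (1, 0, 0, 5, 3, 5, 3)

v_7(a) = 3 ≥ 1, so the series converges in ℤ_7 to 1/(1 − a) = 1/(1 − (-24696)) = 1/24697. Expand this rational in ℤ_7: compute digits iteratively via d_i = x_i mod 7, x_{i+1} = (x_i − d_i)/7. The first 7 digits are (1, 0, 0, 5, 3, 5, 3).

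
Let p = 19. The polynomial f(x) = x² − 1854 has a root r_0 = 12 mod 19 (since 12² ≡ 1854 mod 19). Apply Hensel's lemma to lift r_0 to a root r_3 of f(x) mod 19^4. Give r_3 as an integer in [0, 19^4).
r_3 = 27790 (mod 130321)

Hensel's recurrence: r_{i+1} = r_i − f(r_i)·(f′(r_i))^{-1} mod 19^{i+2}, with f′(x) = 2x. Iterate:
  r_0 = 12 (mod 19)
  r_1 = 354 (mod 361)
  r_2 = 354 (mod 6859)
  r_3 = 27790 (mod 130321)
Final: r_3 = 27790, and one checks f(r_3) ≡ 0 mod 19^4.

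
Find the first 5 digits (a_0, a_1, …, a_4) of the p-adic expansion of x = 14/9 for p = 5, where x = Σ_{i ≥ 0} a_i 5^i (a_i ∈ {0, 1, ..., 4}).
(a_0, …, a_4) = (1, 4, 2, 0, 1)

v_5(14/9) = 0 (numerator and denominator both coprime to 5), so x ∈ ℤ_5^×. Compute digits iteratively via a_i = x_i mod 5, x_{i+1} = (x_i − a_i)/5, with x_0 = x:
  x_0 = 14/9;  a_0 = 1;  x_1 = (x_0 − 1)/5 = 1/9
  x_1 = 1/9;  a_1 = 4;  x_2 = (x_1 − 4)/5 = -7/9
  x_2 = -7/9;  a_2 = 2;  x_3 = (x_2 − 2)/5 = -5/9
  x_3 = -5/9;  a_3 = 0;  x_4 = (x_3 − 0)/5 = -1/9
  x_4 = -1/9;  a_4 = 1;  x_5 = (x_4 − 1)/5 = -2/9
Digits: (1, 4, 2, 0, 1).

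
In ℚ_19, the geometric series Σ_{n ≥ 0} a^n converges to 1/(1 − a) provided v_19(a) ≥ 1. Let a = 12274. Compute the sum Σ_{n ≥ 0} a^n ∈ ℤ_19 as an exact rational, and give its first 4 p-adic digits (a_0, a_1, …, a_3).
Σ a^n = 1/(1 − a) = -1/12273;  first 4 digits = (1, 0, 15, 1)

v_19(a) = 2 ≥ 1, so the series converges in ℤ_19 to 1/(1 − a) = 1/(1 − 12274) = -1/12273. Expand this rational in ℤ_19: compute digits iteratively via d_i = x_i mod 19, x_{i+1} = (x_i − d_i)/19. The first 4 digits are (1, 0, 15, 1).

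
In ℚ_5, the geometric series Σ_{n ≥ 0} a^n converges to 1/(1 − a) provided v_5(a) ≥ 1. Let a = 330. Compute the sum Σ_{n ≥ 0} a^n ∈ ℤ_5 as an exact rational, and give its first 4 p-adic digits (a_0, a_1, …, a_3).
Σ a^n = 1/(1 − a) = -1/329;  first 4 digits = (1, 1, 4, 4)

v_5(a) = 1 ≥ 1, so the series converges in ℤ_5 to 1/(1 − a) = 1/(1 − 330) = -1/329. Expand this rational in ℤ_5: compute digits iteratively via d_i = x_i mod 5, x_{i+1} = (x_i − d_i)/5. The first 4 digits are (1, 1, 4, 4).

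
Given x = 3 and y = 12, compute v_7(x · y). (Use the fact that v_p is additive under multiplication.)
v_7(36) = 0

v_p(x) = 0 (factor: 3 = 7^0 · 3); v_p(y) = 0 (factor: 12 = 7^0 · 12). Additivity: v_p(xy) = v_p(x) + v_p(y) = 0 + 0 = 0. (Direct check: xy = 36 = 7^0 · (36).)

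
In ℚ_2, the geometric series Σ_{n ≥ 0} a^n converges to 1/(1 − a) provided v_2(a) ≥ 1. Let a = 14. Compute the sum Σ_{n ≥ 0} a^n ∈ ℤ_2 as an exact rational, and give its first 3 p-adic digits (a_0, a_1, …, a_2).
Σ a^n = 1/(1 − a) = -1/13;  first 3 digits = (1, 1, 0)

v_2(a) = 1 ≥ 1, so the series converges in ℤ_2 to 1/(1 − a) = 1/(1 − 14) = -1/13. Expand this rational in ℤ_2: compute digits iteratively via d_i = x_i mod 2, x_{i+1} = (x_i − d_i)/2. The first 3 digits are (1, 1, 0).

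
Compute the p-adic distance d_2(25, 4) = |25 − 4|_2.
d_2(25, 4) = 1

Step 1 — x − y = 25 − 4 = 21. Step 2 — v_2(21) = 0 (factor: 21 = (2^0 · 21); the sign does not affect v_p). Step 3 — |x − y|_2 = 2^{0} = 1.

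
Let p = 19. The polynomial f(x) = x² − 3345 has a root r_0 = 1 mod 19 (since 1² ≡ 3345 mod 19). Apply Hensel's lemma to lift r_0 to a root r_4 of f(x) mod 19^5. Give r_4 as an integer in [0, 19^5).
r_4 = 490106 (mod 2476099)

Hensel's recurrence: r_{i+1} = r_i − f(r_i)·(f′(r_i))^{-1} mod 19^{i+2}, with f′(x) = 2x. Iterate:
  r_0 = 1 (mod 19)
  r_1 = 229 (mod 361)
  r_2 = 3117 (mod 6859)
  r_3 = 99143 (mod 130321)
  r_4 = 490106 (mod 2476099)
Final: r_4 = 490106, and one checks f(r_4) ≡ 0 mod 19^5.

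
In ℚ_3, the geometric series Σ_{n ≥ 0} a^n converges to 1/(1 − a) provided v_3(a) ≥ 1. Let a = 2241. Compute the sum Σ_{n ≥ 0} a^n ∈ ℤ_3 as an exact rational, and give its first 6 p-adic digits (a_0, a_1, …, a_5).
Σ a^n = 1/(1 − a) = -1/2240;  first 6 digits = (1, 0, 0, 2, 0, 0)

v_3(a) = 3 ≥ 1, so the series converges in ℤ_3 to 1/(1 − a) = 1/(1 − 2241) = -1/2240. Expand this rational in ℤ_3: compute digits iteratively via d_i = x_i mod 3, x_{i+1} = (x_i − d_i)/3. The first 6 digits are (1, 0, 0, 2, 0, 0).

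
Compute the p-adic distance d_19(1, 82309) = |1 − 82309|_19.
d_19(1, 82309) = 1/6859

Step 1 — x − y = 1 − 82309 = -82308. Step 2 — v_19(-82308) = 3 (factor: -82308 = −(19^3 · 12); the sign does not affect v_p). Step 3 — |x − y|_19 = 19^{-3} = 1/6859.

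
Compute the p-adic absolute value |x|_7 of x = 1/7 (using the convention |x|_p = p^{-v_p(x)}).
|1/7|_7 = 7

Step 1 — compute v_7(x) by factoring powers of 7 out of the numerator and denominator: v_7(1/7) = -1. Step 2 — apply |x|_p = p^{-v_p(x)} = 7^{1} = 7.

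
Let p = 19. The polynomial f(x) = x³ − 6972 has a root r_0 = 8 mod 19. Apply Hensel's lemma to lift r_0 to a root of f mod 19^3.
r_2 = 711 (mod 6859)

Hensel: r_{i+1} = r_i − f(r_i)/f′(r_i) mod 19^{i+2}, where f′(x) = 3x². Iterate:
  r_0 = 8 (mod 19)
  r_1 = 350 (mod 361)
  r_2 = 711 (mod 6859)
Final: r = 711 with f(r) ≡ 0 mod 19^3.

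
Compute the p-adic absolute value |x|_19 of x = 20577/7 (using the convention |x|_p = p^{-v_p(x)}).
|20577/7|_19 = 1/6859

Step 1 — compute v_19(x) by factoring powers of 19 out of the numerator and denominator: v_19(20577/7) = 3. Step 2 — apply |x|_p = p^{-v_p(x)} = 19^{-3} = 1/6859.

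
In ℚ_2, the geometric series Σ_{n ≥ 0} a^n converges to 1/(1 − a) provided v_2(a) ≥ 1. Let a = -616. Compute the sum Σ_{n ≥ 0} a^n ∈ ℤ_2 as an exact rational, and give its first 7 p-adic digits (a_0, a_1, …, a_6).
Σ a^n = 1/(1 − a) = 1/617;  first 7 digits = (1, 0, 0, 1, 1, 0, 1)

v_2(a) = 3 ≥ 1, so the series converges in ℤ_2 to 1/(1 − a) = 1/(1 − (-616)) = 1/617. Expand this rational in ℤ_2: compute digits iteratively via d_i = x_i mod 2, x_{i+1} = (x_i − d_i)/2. The first 7 digits are (1, 0, 0, 1, 1, 0, 1).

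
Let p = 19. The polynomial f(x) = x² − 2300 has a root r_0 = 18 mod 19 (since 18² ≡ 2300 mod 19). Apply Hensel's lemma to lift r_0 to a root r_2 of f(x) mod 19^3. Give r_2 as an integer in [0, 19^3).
r_2 = 1918 (mod 6859)

Hensel's recurrence: r_{i+1} = r_i − f(r_i)·(f′(r_i))^{-1} mod 19^{i+2}, with f′(x) = 2x. Iterate:
  r_0 = 18 (mod 19)
  r_1 = 113 (mod 361)
  r_2 = 1918 (mod 6859)
Final: r_2 = 1918, and one checks f(r_2) ≡ 0 mod 19^3.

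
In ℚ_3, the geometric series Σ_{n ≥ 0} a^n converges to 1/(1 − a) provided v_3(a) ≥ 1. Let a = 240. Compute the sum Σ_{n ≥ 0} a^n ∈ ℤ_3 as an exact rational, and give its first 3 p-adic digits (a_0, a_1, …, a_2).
Σ a^n = 1/(1 − a) = -1/239;  first 3 digits = (1, 2, 0)

v_3(a) = 1 ≥ 1, so the series converges in ℤ_3 to 1/(1 − a) = 1/(1 − 240) = -1/239. Expand this rational in ℤ_3: compute digits iteratively via d_i = x_i mod 3, x_{i+1} = (x_i − d_i)/3. The first 3 digits are (1, 2, 0).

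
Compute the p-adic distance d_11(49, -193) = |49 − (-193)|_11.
d_11(49, -193) = 1/121

Step 1 — x − y = 49 − (-193) = 242. Step 2 — v_11(242) = 2 (factor: 242 = (11^2 · 2); the sign does not affect v_p). Step 3 — |x − y|_11 = 11^{-2} = 1/121.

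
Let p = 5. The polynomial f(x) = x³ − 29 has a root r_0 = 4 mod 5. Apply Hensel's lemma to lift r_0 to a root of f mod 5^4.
r_3 = 109 (mod 625)

Hensel: r_{i+1} = r_i − f(r_i)/f′(r_i) mod 5^{i+2}, where f′(x) = 3x². Iterate:
  r_0 = 4 (mod 5)
  r_1 = 9 (mod 25)
  r_2 = 109 (mod 125)
  r_3 = 109 (mod 625)
Final: r = 109 with f(r) ≡ 0 mod 5^4.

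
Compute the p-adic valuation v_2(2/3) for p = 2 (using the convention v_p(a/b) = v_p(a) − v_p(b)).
v_2(2/3) = 1

Factor powers of 2 from the numerator and denominator of the reduced fraction: 2 = 2^1 · 1 and 3 = 2^0 · 3. Apply v_p(a/b) = v_p(a) − v_p(b): v_2(2/3) = 1 − 0 = 1.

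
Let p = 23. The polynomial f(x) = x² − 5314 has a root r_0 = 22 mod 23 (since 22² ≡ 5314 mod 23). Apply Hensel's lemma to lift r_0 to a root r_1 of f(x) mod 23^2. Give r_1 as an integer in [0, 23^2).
r_1 = 252 (mod 529)

Hensel's recurrence: r_{i+1} = r_i − f(r_i)·(f′(r_i))^{-1} mod 23^{i+2}, with f′(x) = 2x. Iterate:
  r_0 = 22 (mod 23)
  r_1 = 252 (mod 529)
Final: r_1 = 252, and one checks f(r_1) ≡ 0 mod 23^2.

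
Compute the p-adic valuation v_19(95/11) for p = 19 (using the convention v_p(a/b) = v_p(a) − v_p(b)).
v_19(95/11) = 1

Factor powers of 19 from the numerator and denominator of the reduced fraction: 95 = 19^1 · 5 and 11 = 19^0 · 11. Apply v_p(a/b) = v_p(a) − v_p(b): v_19(95/11) = 1 − 0 = 1.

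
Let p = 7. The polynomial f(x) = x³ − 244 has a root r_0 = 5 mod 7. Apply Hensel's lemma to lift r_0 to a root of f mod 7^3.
r_2 = 68 (mod 343)

Hensel: r_{i+1} = r_i − f(r_i)/f′(r_i) mod 7^{i+2}, where f′(x) = 3x². Iterate:
  r_0 = 5 (mod 7)
  r_1 = 19 (mod 49)
  r_2 = 68 (mod 343)
Final: r = 68 with f(r) ≡ 0 mod 7^3.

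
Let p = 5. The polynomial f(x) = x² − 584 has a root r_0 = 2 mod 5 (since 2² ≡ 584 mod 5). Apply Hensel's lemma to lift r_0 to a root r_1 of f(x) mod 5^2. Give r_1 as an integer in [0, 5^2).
r_1 = 22 (mod 25)

Hensel's recurrence: r_{i+1} = r_i − f(r_i)·(f′(r_i))^{-1} mod 5^{i+2}, with f′(x) = 2x. Iterate:
  r_0 = 2 (mod 5)
  r_1 = 22 (mod 25)
Final: r_1 = 22, and one checks f(r_1) ≡ 0 mod 5^2.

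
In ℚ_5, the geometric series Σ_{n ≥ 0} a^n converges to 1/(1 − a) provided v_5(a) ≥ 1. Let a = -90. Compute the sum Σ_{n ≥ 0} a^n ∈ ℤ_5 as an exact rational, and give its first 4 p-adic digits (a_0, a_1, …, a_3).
Σ a^n = 1/(1 − a) = 1/91;  first 4 digits = (1, 2, 0, 2)

v_5(a) = 1 ≥ 1, so the series converges in ℤ_5 to 1/(1 − a) = 1/(1 − (-90)) = 1/91. Expand this rational in ℤ_5: compute digits iteratively via d_i = x_i mod 5, x_{i+1} = (x_i − d_i)/5. The first 4 digits are (1, 2, 0, 2).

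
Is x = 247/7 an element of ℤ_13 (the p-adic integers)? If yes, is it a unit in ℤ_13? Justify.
x ∈ ℤ_13 but not a unit; v_13(x) = 1 > 0

ℤ_13 = {x ∈ ℚ_13 : v_13(x) ≥ 0} and ℤ_13^× = {x ∈ ℤ_13 : v_13(x) = 0}. Here v_13(247/7) = v_13(num) − v_13(den) = 1; compare against these criteria.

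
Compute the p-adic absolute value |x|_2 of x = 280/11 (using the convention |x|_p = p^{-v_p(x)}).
|280/11|_2 = 1/8

Step 1 — compute v_2(x) by factoring powers of 2 out of the numerator and denominator: v_2(280/11) = 3. Step 2 — apply |x|_p = p^{-v_p(x)} = 2^{-3} = 1/8.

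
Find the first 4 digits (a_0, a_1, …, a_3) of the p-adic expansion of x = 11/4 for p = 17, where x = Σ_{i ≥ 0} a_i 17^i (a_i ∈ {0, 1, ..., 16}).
(a_0, …, a_3) = (7, 4, 4, 4)

v_17(11/4) = 0 (numerator and denominator both coprime to 17), so x ∈ ℤ_17^×. Compute digits iteratively via a_i = x_i mod 17, x_{i+1} = (x_i − a_i)/17, with x_0 = x:
  x_0 = 11/4;  a_0 = 7;  x_1 = (x_0 − 7)/17 = -1/4
  x_1 = -1/4;  a_1 = 4;  x_2 = (x_1 − 4)/17 = -1/4
  x_2 = -1/4;  a_2 = 4;  x_3 = (x_2 − 4)/17 = -1/4
  x_3 = -1/4;  a_3 = 4;  x_4 = (x_3 − 4)/17 = -1/4
Digits: (7, 4, 4, 4).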